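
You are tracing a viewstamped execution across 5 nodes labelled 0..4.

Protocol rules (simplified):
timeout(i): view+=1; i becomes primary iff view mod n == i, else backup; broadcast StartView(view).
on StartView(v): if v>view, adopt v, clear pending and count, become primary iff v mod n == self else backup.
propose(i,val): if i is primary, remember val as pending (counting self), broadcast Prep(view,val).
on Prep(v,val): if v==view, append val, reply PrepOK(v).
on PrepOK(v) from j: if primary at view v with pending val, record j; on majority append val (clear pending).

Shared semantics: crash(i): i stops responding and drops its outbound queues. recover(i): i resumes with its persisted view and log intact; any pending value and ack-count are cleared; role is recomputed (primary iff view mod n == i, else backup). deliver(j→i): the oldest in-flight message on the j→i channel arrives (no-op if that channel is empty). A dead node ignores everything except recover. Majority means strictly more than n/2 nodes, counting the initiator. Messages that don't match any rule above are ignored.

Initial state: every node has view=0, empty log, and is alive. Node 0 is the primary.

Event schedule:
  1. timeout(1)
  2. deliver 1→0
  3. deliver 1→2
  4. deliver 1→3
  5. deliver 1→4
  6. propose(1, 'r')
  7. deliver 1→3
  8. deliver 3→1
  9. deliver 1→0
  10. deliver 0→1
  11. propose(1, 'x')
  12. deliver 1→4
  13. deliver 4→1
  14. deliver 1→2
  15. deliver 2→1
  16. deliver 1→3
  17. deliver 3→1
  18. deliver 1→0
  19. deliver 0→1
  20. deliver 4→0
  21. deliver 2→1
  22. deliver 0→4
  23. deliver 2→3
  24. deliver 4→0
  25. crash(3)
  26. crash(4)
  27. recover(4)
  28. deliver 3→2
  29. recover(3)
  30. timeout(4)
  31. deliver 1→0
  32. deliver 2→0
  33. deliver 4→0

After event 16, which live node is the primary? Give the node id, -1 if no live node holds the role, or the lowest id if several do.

1. timeout(1):  <1:prim v1 ->
2. deliver 1→0:  <0:back v1 ->
3. deliver 1→2:  <2:back v1 ->
4. deliver 1→3:  <3:back v1 ->
5. deliver 1→4:  <4:back v1 ->
6. propose(1,'r'):  nop
7. deliver 1→3:  <3:back v1 r>
8. deliver 3→1:  nop
9. deliver 1→0:  <0:back v1 r>
10. deliver 0→1:  <1:prim v1 r>
11. propose(1,'x'):  nop
12. deliver 1→4:  <4:back v1 r>
13. deliver 4→1:  nop
14. deliver 1→2:  <2:back v1 r>
15. deliver 2→1:  <1:prim v1 r,x>
16. deliver 1→3:  <3:back v1 r,x>

1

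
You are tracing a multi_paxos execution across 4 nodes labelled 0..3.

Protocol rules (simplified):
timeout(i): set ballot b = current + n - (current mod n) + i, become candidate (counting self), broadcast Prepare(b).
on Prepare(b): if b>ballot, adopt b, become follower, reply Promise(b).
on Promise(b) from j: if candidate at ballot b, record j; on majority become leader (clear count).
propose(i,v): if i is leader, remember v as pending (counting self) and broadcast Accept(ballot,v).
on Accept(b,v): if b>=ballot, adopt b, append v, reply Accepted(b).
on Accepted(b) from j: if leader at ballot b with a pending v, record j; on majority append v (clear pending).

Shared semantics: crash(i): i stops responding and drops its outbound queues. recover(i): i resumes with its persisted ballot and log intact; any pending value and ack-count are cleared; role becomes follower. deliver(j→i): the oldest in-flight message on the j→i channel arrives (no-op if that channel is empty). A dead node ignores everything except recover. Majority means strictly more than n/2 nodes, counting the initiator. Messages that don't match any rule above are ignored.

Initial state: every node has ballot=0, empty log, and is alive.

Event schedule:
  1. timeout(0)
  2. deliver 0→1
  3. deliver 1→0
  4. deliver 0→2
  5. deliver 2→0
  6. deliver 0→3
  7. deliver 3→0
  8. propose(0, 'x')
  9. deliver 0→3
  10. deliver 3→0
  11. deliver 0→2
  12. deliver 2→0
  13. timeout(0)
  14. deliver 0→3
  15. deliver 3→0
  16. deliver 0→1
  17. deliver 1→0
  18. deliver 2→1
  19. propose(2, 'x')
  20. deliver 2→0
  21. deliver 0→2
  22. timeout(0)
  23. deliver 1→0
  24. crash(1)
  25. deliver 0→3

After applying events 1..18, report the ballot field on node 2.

after 1 — timeout(0): n0:cand/b4/[-]
after 2 — deliver 0→1: n1:foll/b4/[-]
after 3 — deliver 1→0: ·
after 4 — deliver 0→2: n2:foll/b4/[-]
after 5 — deliver 2→0: n0:lead/b4/[-]
after 6 — deliver 0→3: n3:foll/b4/[-]
after 7 — deliver 3→0: ·
after 8 — propose(0,'x'): ·
after 9 — deliver 0→3: n3:foll/b4/[x]
after 10 — deliver 3→0: ·
after 11 — deliver 0→2: n2:foll/b4/[x]
after 12 — deliver 2→0: n0:lead/b4/[x]
after 13 — timeout(0): n0:cand/b8/[x]
after 14 — deliver 0→3: n3:foll/b8/[x]
after 15 — deliver 3→0: ·
after 16 — deliver 0→1: n1:foll/b4/[x]
after 17 — deliver 1→0: ·
after 18 — deliver 2→1: ·

4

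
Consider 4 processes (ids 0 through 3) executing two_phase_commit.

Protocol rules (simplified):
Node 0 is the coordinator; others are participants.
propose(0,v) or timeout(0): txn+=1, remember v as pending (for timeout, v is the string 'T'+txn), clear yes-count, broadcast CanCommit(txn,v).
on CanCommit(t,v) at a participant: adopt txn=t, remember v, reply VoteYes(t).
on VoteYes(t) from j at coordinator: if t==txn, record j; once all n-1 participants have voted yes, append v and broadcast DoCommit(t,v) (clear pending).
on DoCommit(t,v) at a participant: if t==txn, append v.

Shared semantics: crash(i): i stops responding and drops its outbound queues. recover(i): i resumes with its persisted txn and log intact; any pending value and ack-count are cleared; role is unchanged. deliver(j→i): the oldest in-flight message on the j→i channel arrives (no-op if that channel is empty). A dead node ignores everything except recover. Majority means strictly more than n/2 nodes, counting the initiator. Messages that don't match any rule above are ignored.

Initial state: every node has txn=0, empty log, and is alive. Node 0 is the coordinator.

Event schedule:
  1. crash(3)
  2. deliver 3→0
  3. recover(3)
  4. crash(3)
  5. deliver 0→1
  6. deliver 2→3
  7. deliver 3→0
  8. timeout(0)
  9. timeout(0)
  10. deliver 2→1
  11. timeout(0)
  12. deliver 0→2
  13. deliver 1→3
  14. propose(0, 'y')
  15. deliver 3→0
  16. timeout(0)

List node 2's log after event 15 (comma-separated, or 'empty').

empty

e1 crash(3): 3[✗part,t=0,-]
e2 deliver 3→0: ·
e3 recover(3): 3[part,t=0,-]
e4 crash(3): 3[✗part,t=0,-]
e5 deliver 0→1: ·
e6 deliver 2→3: ·
e7 deliver 3→0: ·
e8 timeout(0): 0[coor,t=1,-]
e9 timeout(0): 0[coor,t=2,-]
e10 deliver 2→1: ·
e11 timeout(0): 0[coor,t=3,-]
e12 deliver 0→2: 2[part,t=1,-]
e13 deliver 1→3: ·
e14 propose(0,'y'): 0[coor,t=4,-]
e15 deliver 3→0: ·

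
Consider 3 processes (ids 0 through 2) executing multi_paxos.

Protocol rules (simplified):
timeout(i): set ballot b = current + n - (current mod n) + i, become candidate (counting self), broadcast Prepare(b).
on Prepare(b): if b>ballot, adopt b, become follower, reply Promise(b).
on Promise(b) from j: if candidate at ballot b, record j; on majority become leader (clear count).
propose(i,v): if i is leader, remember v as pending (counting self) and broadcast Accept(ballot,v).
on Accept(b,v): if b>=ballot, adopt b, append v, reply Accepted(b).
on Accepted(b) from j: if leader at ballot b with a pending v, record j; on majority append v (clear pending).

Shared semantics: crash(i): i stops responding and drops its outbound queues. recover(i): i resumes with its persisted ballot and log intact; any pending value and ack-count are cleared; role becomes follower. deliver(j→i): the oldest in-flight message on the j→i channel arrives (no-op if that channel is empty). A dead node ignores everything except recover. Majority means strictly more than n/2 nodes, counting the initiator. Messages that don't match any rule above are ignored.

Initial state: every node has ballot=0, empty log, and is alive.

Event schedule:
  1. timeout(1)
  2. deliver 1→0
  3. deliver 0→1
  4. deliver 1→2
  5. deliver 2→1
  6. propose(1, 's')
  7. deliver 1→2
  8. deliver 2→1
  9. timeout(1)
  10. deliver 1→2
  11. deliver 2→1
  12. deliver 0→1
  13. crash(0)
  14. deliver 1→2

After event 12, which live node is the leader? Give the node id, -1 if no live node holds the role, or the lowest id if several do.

1

1. timeout(1):  <1:cand b4 ->
2. deliver 1→0:  <0:foll b4 ->
3. deliver 0→1:  <1:lead b4 ->
4. deliver 1→2:  <2:foll b4 ->
5. deliver 2→1:  nop
6. propose(1,'s'):  nop
7. deliver 1→2:  <2:foll b4 s>
8. deliver 2→1:  <1:lead b4 s>
9. timeout(1):  <1:cand b7 s>
10. deliver 1→2:  <2:foll b7 s>
11. deliver 2→1:  <1:lead b7 s>
12. deliver 0→1:  nop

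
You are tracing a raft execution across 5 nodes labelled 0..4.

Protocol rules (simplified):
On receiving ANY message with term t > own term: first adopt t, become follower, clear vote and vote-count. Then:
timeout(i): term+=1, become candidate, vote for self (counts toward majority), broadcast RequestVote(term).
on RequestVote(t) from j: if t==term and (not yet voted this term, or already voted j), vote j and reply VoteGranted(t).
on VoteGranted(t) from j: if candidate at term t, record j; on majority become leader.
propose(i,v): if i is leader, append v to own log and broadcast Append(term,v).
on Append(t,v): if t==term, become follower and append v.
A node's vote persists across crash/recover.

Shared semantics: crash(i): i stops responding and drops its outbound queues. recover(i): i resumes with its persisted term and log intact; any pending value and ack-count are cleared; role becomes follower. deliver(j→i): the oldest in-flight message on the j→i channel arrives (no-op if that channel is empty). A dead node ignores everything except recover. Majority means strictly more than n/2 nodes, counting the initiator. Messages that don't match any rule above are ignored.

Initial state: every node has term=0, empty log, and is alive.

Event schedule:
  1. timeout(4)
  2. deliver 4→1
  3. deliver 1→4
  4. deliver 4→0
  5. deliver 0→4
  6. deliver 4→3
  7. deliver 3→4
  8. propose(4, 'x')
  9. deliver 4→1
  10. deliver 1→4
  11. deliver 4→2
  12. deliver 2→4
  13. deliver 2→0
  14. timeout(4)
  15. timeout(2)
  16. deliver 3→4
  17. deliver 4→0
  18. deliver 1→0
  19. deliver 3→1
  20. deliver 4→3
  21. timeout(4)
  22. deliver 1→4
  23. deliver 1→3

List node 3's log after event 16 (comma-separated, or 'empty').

e1 timeout(4): 4[cand,t=1,-]
e2 deliver 4→1: 1[foll,t=1,-]
e3 deliver 1→4: ·
e4 deliver 4→0: 0[foll,t=1,-]
e5 deliver 0→4: 4[lead,t=1,-]
e6 deliver 4→3: 3[foll,t=1,-]
e7 deliver 3→4: ·
e8 propose(4,'x'): 4[lead,t=1,x]
e9 deliver 4→1: 1[foll,t=1,x]
e10 deliver 1→4: ·
e11 deliver 4→2: 2[foll,t=1,-]
e12 deliver 2→4: ·
e13 deliver 2→0: ·
e14 timeout(4): 4[cand,t=2,x]
e15 timeout(2): 2[cand,t=2,-]
e16 deliver 3→4: ·

empty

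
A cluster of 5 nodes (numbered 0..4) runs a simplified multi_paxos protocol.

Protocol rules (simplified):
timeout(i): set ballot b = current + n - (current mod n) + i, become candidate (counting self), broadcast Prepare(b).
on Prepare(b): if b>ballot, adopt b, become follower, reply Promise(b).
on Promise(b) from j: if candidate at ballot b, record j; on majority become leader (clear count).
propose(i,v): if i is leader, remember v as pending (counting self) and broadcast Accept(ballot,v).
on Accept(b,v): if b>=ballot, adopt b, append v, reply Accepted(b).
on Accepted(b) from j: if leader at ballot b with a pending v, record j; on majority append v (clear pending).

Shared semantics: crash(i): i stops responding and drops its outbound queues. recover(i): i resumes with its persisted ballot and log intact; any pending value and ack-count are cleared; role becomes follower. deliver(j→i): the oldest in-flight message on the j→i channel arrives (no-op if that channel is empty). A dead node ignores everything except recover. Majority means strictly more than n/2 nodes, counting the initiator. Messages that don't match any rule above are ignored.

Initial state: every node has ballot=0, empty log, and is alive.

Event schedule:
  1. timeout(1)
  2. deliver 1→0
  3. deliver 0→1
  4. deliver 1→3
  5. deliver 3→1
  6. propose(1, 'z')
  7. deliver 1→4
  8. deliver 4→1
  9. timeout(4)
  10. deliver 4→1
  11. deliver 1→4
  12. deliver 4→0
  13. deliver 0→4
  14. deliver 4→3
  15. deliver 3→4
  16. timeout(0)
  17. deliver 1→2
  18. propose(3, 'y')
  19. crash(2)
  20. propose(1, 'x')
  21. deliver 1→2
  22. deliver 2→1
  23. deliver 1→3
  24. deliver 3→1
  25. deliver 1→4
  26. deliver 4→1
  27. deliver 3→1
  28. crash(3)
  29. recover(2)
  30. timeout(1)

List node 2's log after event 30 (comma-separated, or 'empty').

empty

1. timeout(1):  <1:cand b6 ->
2. deliver 1→0:  <0:foll b6 ->
3. deliver 0→1:  nop
4. deliver 1→3:  <3:foll b6 ->
5. deliver 3→1:  <1:lead b6 ->
6. propose(1,'z'):  nop
7. deliver 1→4:  <4:foll b6 ->
8. deliver 4→1:  nop
9. timeout(4):  <4:cand b14 ->
10. deliver 4→1:  <1:foll b14 ->
11. deliver 1→4:  nop
12. deliver 4→0:  <0:foll b14 ->
13. deliver 0→4:  nop
14. deliver 4→3:  <3:foll b14 ->
15. deliver 3→4:  <4:lead b14 ->
16. timeout(0):  <0:cand b15 ->
17. deliver 1→2:  <2:foll b6 ->
18. propose(3,'y'):  nop
19. crash(2):  <2:✗foll b6 ->
20. propose(1,'x'):  nop
21. deliver 1→2:  nop
22. deliver 2→1:  nop
23. deliver 1→3:  nop
24. deliver 3→1:  nop
25. deliver 1→4:  nop
26. deliver 4→1:  nop
27. deliver 3→1:  nop
28. crash(3):  <3:✗foll b14 ->
29. recover(2):  <2:foll b6 ->
30. timeout(1):  <1:cand b16 ->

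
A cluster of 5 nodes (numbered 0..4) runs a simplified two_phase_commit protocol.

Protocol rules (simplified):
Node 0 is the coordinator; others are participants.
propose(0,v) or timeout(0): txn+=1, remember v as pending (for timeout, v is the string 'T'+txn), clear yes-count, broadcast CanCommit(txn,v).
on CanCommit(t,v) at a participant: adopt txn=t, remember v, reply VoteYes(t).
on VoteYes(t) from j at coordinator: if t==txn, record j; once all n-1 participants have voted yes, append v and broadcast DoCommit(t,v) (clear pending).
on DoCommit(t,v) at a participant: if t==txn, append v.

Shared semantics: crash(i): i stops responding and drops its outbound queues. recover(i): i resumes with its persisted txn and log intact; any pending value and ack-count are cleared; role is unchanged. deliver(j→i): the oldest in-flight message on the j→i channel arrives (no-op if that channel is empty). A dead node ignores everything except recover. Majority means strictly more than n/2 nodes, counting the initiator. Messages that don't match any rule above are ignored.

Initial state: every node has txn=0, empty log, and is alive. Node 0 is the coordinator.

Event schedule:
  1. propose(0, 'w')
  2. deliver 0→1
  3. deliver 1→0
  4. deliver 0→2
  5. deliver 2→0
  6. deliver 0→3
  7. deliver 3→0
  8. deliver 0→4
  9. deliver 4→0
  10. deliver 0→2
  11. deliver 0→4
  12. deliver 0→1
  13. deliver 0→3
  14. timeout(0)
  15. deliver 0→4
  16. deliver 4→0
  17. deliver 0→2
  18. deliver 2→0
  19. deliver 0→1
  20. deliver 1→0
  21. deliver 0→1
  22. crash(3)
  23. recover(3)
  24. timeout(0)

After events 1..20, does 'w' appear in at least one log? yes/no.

1. propose(0,'w'):  <0:coor t1 ->
2. deliver 0→1:  <1:part t1 ->
3. deliver 1→0:  nop
4. deliver 0→2:  <2:part t1 ->
5. deliver 2→0:  nop
6. deliver 0→3:  <3:part t1 ->
7. deliver 3→0:  nop
8. deliver 0→4:  <4:part t1 ->
9. deliver 4→0:  <0:coor t1 w>
10. deliver 0→2:  <2:part t1 w>
11. deliver 0→4:  <4:part t1 w>
12. deliver 0→1:  <1:part t1 w>
13. deliver 0→3:  <3:part t1 w>
14. timeout(0):  <0:coor t2 w>
15. deliver 0→4:  <4:part t2 w>
16. deliver 4→0:  nop
17. deliver 0→2:  <2:part t2 w>
18. deliver 2→0:  nop
19. deliver 0→1:  <1:part t2 w>
20. deliver 1→0:  nop

yes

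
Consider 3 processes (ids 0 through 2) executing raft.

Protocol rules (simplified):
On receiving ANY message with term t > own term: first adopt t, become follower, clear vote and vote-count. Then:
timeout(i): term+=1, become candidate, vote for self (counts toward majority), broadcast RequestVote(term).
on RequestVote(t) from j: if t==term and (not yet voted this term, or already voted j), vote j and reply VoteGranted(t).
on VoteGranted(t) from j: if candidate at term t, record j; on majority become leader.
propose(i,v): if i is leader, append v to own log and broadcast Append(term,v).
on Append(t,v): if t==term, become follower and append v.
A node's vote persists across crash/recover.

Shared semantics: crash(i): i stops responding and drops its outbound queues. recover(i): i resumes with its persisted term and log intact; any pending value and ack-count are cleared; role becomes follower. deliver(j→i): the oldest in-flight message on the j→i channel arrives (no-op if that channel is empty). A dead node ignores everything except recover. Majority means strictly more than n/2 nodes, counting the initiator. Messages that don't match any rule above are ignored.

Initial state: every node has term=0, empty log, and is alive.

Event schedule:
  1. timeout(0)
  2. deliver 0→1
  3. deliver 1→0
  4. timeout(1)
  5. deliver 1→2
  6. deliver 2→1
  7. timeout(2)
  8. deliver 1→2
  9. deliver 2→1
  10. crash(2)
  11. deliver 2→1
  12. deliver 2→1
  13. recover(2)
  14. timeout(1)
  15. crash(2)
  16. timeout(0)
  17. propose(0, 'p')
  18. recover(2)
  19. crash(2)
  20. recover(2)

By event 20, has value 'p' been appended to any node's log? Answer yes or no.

e1 timeout(0): 0[cand,t=1,-]
e2 deliver 0→1: 1[foll,t=1,-]
e3 deliver 1→0: 0[lead,t=1,-]
e4 timeout(1): 1[cand,t=2,-]
e5 deliver 1→2: 2[foll,t=2,-]
e6 deliver 2→1: 1[lead,t=2,-]
e7 timeout(2): 2[cand,t=3,-]
e8 deliver 1→2: ·
e9 deliver 2→1: 1[foll,t=3,-]
e10 crash(2): 2[✗cand,t=3,-]
e11 deliver 2→1: ·
e12 deliver 2→1: ·
e13 recover(2): 2[foll,t=3,-]
e14 timeout(1): 1[cand,t=4,-]
e15 crash(2): 2[✗foll,t=3,-]
e16 timeout(0): 0[cand,t=2,-]
e17 propose(0,'p'): ·
e18 recover(2): 2[foll,t=3,-]
e19 crash(2): 2[✗foll,t=3,-]
e20 recover(2): 2[foll,t=3,-]

no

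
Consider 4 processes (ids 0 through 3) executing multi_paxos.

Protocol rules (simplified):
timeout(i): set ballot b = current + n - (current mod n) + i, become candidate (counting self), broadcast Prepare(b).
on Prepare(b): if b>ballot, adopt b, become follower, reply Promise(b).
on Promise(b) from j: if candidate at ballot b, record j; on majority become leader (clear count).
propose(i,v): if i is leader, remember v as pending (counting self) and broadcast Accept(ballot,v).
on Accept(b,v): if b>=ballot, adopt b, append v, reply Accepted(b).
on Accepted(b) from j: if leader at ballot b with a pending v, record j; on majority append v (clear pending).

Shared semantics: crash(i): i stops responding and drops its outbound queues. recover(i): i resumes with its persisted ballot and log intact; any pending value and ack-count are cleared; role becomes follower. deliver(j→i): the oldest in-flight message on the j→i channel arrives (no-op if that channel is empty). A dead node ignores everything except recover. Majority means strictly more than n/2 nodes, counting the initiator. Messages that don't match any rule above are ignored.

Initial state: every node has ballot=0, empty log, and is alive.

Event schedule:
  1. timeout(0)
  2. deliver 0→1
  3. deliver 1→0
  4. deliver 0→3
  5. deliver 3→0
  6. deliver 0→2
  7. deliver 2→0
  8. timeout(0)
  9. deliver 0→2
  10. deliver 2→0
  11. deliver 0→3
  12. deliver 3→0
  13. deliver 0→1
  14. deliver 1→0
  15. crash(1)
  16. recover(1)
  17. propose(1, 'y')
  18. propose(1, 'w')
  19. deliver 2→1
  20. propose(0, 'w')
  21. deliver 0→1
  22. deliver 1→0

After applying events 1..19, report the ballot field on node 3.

8

after 1 — timeout(0): n0:cand/b4/[-]
after 2 — deliver 0→1: n1:foll/b4/[-]
after 3 — deliver 1→0: ·
after 4 — deliver 0→3: n3:foll/b4/[-]
after 5 — deliver 3→0: n0:lead/b4/[-]
after 6 — deliver 0→2: n2:foll/b4/[-]
after 7 — deliver 2→0: ·
after 8 — timeout(0): n0:cand/b8/[-]
after 9 — deliver 0→2: n2:foll/b8/[-]
after 10 — deliver 2→0: ·
after 11 — deliver 0→3: n3:foll/b8/[-]
after 12 — deliver 3→0: n0:lead/b8/[-]
after 13 — deliver 0→1: n1:foll/b8/[-]
after 14 — deliver 1→0: ·
after 15 — crash(1): n1:✗foll/b8/[-]
after 16 — recover(1): n1:foll/b8/[-]
after 17 — propose(1,'y'): ·
after 18 — propose(1,'w'): ·
after 19 — deliver 2→1: ·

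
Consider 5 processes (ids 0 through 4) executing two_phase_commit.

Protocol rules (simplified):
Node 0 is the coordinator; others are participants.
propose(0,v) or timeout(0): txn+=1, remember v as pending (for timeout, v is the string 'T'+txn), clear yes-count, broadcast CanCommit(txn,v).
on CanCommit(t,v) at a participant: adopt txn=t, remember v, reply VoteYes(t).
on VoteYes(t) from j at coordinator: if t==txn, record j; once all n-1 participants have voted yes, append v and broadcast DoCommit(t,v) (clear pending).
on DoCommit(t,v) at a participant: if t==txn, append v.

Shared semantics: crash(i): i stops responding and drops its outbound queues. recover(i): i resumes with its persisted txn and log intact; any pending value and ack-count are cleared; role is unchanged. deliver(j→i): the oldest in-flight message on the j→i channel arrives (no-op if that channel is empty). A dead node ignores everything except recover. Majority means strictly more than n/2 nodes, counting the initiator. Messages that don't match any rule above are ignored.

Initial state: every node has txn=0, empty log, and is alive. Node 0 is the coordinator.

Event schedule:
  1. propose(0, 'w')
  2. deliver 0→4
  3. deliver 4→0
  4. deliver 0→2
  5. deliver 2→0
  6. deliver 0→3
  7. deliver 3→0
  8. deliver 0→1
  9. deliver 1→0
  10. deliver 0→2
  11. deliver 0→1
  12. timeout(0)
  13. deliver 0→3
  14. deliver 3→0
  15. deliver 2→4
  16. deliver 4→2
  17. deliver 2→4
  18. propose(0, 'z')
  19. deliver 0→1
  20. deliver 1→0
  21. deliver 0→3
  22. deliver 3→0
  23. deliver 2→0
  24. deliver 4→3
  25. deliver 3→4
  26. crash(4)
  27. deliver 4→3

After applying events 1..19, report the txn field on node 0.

e1 propose(0,'w'): 0[coor,t=1,-]
e2 deliver 0→4: 4[part,t=1,-]
e3 deliver 4→0: ·
e4 deliver 0→2: 2[part,t=1,-]
e5 deliver 2→0: ·
e6 deliver 0→3: 3[part,t=1,-]
e7 deliver 3→0: ·
e8 deliver 0→1: 1[part,t=1,-]
e9 deliver 1→0: 0[coor,t=1,w]
e10 deliver 0→2: 2[part,t=1,w]
e11 deliver 0→1: 1[part,t=1,w]
e12 timeout(0): 0[coor,t=2,w]
e13 deliver 0→3: 3[part,t=1,w]
e14 deliver 3→0: ·
e15 deliver 2→4: ·
e16 deliver 4→2: ·
e17 deliver 2→4: ·
e18 propose(0,'z'): 0[coor,t=3,w]
e19 deliver 0→1: 1[part,t=2,w]

3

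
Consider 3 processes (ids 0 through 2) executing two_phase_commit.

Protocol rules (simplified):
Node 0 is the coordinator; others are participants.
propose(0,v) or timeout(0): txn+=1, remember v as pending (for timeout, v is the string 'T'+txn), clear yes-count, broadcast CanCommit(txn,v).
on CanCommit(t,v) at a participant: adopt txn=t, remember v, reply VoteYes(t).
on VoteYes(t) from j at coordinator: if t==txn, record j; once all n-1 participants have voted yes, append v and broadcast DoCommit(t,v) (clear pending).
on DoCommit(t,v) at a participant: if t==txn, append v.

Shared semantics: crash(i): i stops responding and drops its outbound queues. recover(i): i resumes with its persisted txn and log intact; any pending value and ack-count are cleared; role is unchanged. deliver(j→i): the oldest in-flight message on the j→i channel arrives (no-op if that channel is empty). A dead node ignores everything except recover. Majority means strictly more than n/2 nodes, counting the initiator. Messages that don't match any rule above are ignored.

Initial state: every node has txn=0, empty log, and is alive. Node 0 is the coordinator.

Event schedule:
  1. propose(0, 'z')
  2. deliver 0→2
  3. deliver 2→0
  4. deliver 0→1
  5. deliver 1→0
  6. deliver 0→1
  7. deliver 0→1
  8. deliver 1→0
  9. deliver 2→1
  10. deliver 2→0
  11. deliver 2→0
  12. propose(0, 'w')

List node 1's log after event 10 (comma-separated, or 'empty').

after 1 — propose(0,'z'): n0:coor/t1/[-]
after 2 — deliver 0→2: n2:part/t1/[-]
after 3 — deliver 2→0: ·
after 4 — deliver 0→1: n1:part/t1/[-]
after 5 — deliver 1→0: n0:coor/t1/[z]
after 6 — deliver 0→1: n1:part/t1/[z]
after 7 — deliver 0→1: ·
after 8 — deliver 1→0: ·
after 9 — deliver 2→1: ·
after 10 — deliver 2→0: ·

z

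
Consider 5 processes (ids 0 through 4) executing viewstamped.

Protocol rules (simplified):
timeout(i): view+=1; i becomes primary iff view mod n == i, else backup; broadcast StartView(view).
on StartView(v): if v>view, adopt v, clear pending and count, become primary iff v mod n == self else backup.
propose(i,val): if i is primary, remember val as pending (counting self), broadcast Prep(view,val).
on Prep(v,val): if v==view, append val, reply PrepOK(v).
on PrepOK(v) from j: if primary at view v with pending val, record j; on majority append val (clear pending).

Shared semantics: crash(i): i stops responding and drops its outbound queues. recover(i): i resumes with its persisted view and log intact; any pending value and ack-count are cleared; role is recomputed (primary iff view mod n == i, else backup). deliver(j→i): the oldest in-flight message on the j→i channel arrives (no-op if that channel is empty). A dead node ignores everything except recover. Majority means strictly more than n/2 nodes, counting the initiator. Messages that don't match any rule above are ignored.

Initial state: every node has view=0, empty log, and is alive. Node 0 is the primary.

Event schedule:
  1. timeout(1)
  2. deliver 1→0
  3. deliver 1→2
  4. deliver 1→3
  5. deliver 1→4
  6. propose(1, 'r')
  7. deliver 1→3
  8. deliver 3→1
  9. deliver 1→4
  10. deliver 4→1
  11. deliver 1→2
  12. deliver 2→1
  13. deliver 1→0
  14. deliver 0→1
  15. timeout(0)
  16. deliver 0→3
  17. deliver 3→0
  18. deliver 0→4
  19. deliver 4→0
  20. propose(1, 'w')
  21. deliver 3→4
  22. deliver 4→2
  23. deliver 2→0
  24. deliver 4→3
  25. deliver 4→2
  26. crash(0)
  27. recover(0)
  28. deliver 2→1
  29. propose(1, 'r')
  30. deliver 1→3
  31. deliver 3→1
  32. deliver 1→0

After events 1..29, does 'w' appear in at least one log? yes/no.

no

after 1 — timeout(1): n1:prim/v1/[-]
after 2 — deliver 1→0: n0:back/v1/[-]
after 3 — deliver 1→2: n2:back/v1/[-]
after 4 — deliver 1→3: n3:back/v1/[-]
after 5 — deliver 1→4: n4:back/v1/[-]
after 6 — propose(1,'r'): ·
after 7 — deliver 1→3: n3:back/v1/[r]
after 8 — deliver 3→1: ·
after 9 — deliver 1→4: n4:back/v1/[r]
after 10 — deliver 4→1: n1:prim/v1/[r]
after 11 — deliver 1→2: n2:back/v1/[r]
after 12 — deliver 2→1: ·
after 13 — deliver 1→0: n0:back/v1/[r]
after 14 — deliver 0→1: ·
after 15 — timeout(0): n0:back/v2/[r]
after 16 — deliver 0→3: n3:back/v2/[r]
after 17 — deliver 3→0: ·
after 18 — deliver 0→4: n4:back/v2/[r]
after 19 — deliver 4→0: ·
after 20 — propose(1,'w'): ·
after 21 — deliver 3→4: ·
after 22 — deliver 4→2: ·
after 23 — deliver 2→0: ·
after 24 — deliver 4→3: ·
after 25 — deliver 4→2: ·
after 26 — crash(0): n0:✗back/v2/[r]
after 27 — recover(0): n0:back/v2/[r]
after 28 — deliver 2→1: ·
after 29 — propose(1,'r'): ·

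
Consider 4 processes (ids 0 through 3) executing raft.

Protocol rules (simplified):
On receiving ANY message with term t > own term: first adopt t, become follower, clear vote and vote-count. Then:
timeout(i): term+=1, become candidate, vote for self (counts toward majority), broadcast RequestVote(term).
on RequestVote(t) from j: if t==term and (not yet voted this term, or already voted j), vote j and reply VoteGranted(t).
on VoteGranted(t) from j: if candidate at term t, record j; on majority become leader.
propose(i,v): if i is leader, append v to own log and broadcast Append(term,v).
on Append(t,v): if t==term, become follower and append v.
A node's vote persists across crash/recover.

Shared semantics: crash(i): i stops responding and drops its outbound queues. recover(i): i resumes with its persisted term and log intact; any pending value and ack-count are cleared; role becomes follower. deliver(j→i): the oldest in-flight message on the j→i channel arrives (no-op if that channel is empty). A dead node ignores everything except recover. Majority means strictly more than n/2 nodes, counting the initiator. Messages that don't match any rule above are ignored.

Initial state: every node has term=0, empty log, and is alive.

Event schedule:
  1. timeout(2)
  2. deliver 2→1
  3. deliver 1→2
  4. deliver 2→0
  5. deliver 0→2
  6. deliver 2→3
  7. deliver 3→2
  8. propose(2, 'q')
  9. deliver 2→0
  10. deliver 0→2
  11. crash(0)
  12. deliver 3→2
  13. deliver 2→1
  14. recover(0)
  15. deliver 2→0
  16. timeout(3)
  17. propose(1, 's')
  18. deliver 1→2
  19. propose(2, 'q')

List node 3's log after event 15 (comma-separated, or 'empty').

empty

after 1 — timeout(2): n2:cand/t1/[-]
after 2 — deliver 2→1: n1:foll/t1/[-]
after 3 — deliver 1→2: ·
after 4 — deliver 2→0: n0:foll/t1/[-]
after 5 — deliver 0→2: n2:lead/t1/[-]
after 6 — deliver 2→3: n3:foll/t1/[-]
after 7 — deliver 3→2: ·
after 8 — propose(2,'q'): n2:lead/t1/[q]
after 9 — deliver 2→0: n0:foll/t1/[q]
after 10 — deliver 0→2: ·
after 11 — crash(0): n0:✗foll/t1/[q]
after 12 — deliver 3→2: ·
after 13 — deliver 2→1: n1:foll/t1/[q]
after 14 — recover(0): n0:foll/t1/[q]
after 15 — deliver 2→0: ·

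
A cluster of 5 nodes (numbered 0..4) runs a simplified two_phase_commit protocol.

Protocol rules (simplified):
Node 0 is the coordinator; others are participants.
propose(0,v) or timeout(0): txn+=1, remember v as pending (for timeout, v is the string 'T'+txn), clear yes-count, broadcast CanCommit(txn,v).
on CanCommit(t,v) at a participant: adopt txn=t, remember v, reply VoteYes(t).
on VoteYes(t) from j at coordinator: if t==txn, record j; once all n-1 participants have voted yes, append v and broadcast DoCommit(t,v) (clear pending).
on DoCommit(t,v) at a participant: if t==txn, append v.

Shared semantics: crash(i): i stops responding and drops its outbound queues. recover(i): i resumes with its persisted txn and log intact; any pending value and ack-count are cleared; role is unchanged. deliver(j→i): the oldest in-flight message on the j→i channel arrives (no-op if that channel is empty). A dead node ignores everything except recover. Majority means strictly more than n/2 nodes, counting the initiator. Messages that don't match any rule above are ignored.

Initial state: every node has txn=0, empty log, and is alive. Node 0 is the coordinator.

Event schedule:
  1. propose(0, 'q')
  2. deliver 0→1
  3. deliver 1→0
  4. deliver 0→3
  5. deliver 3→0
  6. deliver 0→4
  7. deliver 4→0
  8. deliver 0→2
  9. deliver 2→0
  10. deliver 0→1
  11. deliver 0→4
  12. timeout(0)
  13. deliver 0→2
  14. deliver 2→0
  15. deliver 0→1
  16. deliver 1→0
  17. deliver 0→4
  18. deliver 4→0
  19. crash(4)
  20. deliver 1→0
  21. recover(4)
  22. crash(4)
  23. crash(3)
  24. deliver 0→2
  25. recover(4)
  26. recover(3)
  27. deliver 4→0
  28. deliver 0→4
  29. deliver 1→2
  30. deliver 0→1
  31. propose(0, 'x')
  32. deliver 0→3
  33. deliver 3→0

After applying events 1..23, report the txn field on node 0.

2

1. propose(0,'q'):  <0:coor t1 ->
2. deliver 0→1:  <1:part t1 ->
3. deliver 1→0:  nop
4. deliver 0→3:  <3:part t1 ->
5. deliver 3→0:  nop
6. deliver 0→4:  <4:part t1 ->
7. deliver 4→0:  nop
8. deliver 0→2:  <2:part t1 ->
9. deliver 2→0:  <0:coor t1 q>
10. deliver 0→1:  <1:part t1 q>
11. deliver 0→4:  <4:part t1 q>
12. timeout(0):  <0:coor t2 q>
13. deliver 0→2:  <2:part t1 q>
14. deliver 2→0:  nop
15. deliver 0→1:  <1:part t2 q>
16. deliver 1→0:  nop
17. deliver 0→4:  <4:part t2 q>
18. deliver 4→0:  nop
19. crash(4):  <4:✗part t2 q>
20. deliver 1→0:  nop
21. recover(4):  <4:part t2 q>
22. crash(4):  <4:✗part t2 q>
23. crash(3):  <3:✗part t1 ->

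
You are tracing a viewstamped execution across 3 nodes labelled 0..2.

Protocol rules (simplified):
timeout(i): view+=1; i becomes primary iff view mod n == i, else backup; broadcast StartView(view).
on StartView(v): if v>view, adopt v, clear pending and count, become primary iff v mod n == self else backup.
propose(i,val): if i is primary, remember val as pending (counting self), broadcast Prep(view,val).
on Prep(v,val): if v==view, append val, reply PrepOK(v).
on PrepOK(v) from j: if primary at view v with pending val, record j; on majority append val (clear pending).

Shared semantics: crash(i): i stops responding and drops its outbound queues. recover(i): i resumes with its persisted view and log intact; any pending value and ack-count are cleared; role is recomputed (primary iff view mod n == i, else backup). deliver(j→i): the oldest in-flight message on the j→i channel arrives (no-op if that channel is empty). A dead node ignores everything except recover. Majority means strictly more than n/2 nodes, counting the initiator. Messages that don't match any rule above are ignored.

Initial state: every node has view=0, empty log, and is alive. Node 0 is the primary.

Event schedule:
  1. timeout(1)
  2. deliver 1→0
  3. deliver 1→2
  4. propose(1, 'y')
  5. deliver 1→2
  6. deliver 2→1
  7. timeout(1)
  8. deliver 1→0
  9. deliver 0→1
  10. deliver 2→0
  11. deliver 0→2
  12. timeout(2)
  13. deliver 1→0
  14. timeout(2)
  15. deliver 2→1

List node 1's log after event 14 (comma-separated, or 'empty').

y

1. timeout(1):  <1:prim v1 ->
2. deliver 1→0:  <0:back v1 ->
3. deliver 1→2:  <2:back v1 ->
4. propose(1,'y'):  nop
5. deliver 1→2:  <2:back v1 y>
6. deliver 2→1:  <1:prim v1 y>
7. timeout(1):  <1:back v2 y>
8. deliver 1→0:  <0:back v1 y>
9. deliver 0→1:  nop
10. deliver 2→0:  nop
11. deliver 0→2:  nop
12. timeout(2):  <2:prim v2 y>
13. deliver 1→0:  <0:back v2 y>
14. timeout(2):  <2:back v3 y>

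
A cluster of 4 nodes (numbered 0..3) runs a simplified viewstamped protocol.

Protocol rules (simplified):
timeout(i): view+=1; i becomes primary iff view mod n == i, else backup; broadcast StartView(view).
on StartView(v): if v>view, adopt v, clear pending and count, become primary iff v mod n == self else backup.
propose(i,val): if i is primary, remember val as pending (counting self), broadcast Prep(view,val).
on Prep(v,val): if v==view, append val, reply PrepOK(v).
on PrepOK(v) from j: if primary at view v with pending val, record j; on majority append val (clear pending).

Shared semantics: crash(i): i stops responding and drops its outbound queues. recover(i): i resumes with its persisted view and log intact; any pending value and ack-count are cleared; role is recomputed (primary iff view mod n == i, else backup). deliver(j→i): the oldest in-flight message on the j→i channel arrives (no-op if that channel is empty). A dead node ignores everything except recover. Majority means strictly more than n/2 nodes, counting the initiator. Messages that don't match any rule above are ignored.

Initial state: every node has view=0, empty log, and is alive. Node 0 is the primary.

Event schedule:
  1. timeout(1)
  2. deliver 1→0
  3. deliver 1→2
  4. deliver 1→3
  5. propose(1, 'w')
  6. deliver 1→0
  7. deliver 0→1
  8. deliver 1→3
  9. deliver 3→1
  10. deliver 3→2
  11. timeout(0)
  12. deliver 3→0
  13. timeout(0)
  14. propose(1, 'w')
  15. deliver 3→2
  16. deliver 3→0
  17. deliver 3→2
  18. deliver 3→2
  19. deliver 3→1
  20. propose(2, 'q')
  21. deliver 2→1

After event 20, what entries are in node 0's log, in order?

w

e1 timeout(1): 1[prim,v=1,-]
e2 deliver 1→0: 0[back,v=1,-]
e3 deliver 1→2: 2[back,v=1,-]
e4 deliver 1→3: 3[back,v=1,-]
e5 propose(1,'w'): ·
e6 deliver 1→0: 0[back,v=1,w]
e7 deliver 0→1: ·
e8 deliver 1→3: 3[back,v=1,w]
e9 deliver 3→1: 1[prim,v=1,w]
e10 deliver 3→2: ·
e11 timeout(0): 0[back,v=2,w]
e12 deliver 3→0: ·
e13 timeout(0): 0[back,v=3,w]
e14 propose(1,'w'): ·
e15 deliver 3→2: ·
e16 deliver 3→0: ·
e17 deliver 3→2: ·
e18 deliver 3→2: ·
e19 deliver 3→1: ·
e20 propose(2,'q'): ·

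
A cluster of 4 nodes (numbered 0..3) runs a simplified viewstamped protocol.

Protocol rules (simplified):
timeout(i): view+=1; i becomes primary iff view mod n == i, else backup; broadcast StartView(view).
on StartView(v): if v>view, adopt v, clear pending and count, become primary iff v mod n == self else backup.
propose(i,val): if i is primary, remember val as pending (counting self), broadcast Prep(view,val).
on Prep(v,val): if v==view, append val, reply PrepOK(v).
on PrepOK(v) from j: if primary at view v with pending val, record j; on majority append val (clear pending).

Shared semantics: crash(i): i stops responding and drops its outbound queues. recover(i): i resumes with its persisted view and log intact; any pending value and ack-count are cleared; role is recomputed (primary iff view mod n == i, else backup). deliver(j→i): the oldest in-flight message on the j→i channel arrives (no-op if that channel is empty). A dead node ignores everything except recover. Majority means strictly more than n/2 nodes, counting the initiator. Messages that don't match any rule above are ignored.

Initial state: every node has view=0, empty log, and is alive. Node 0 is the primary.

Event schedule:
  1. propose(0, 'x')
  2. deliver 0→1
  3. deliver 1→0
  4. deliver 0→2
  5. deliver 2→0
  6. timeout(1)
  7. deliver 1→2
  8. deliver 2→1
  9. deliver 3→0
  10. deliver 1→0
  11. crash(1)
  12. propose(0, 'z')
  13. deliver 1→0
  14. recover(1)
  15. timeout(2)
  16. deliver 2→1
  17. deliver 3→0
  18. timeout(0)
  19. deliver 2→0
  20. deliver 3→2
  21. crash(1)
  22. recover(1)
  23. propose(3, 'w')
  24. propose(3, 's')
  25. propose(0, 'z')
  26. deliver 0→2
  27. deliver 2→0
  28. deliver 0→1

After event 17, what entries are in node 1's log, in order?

x

after 1 — propose(0,'x'): ·
after 2 — deliver 0→1: n1:back/v0/[x]
after 3 — deliver 1→0: ·
after 4 — deliver 0→2: n2:back/v0/[x]
after 5 — deliver 2→0: n0:prim/v0/[x]
after 6 — timeout(1): n1:prim/v1/[x]
after 7 — deliver 1→2: n2:back/v1/[x]
after 8 — deliver 2→1: ·
after 9 — deliver 3→0: ·
after 10 — deliver 1→0: n0:back/v1/[x]
after 11 — crash(1): n1:✗prim/v1/[x]
after 12 — propose(0,'z'): ·
after 13 — deliver 1→0: ·
after 14 — recover(1): n1:prim/v1/[x]
after 15 — timeout(2): n2:prim/v2/[x]
after 16 — deliver 2→1: n1:back/v2/[x]
after 17 — deliver 3→0: ·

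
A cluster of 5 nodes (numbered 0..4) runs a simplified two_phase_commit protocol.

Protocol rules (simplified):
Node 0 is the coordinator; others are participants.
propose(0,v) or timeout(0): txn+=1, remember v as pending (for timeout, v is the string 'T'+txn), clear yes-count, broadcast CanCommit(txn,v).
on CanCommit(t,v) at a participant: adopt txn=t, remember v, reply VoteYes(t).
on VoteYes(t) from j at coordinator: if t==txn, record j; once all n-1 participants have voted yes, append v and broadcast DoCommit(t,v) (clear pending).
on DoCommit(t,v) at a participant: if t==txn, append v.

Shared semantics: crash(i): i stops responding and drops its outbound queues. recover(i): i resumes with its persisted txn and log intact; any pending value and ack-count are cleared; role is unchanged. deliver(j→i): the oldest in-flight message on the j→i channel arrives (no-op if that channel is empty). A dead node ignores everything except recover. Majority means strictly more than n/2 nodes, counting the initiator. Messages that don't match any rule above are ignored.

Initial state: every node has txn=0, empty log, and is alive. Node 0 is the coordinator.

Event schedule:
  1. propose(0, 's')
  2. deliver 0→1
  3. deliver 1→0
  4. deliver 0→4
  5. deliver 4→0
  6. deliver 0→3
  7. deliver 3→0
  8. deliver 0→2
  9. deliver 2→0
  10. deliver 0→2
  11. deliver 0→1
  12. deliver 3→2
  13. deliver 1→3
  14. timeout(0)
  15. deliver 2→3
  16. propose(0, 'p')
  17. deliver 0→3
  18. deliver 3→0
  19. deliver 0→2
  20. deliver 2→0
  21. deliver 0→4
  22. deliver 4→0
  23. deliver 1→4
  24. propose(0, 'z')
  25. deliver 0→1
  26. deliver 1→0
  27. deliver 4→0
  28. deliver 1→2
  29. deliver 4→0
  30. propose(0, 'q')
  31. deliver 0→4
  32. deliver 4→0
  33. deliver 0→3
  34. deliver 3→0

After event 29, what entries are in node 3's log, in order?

s

step 1 propose(0,'s'): 0={coor,t=1,log=-}
step 2 deliver 0→1: 1={part,t=1,log=-}
step 3 deliver 1→0: —
step 4 deliver 0→4: 4={part,t=1,log=-}
step 5 deliver 4→0: —
step 6 deliver 0→3: 3={part,t=1,log=-}
step 7 deliver 3→0: —
step 8 deliver 0→2: 2={part,t=1,log=-}
step 9 deliver 2→0: 0={coor,t=1,log=s}
step 10 deliver 0→2: 2={part,t=1,log=s}
step 11 deliver 0→1: 1={part,t=1,log=s}
step 12 deliver 3→2: —
step 13 deliver 1→3: —
step 14 timeout(0): 0={coor,t=2,log=s}
step 15 deliver 2→3: —
step 16 propose(0,'p'): 0={coor,t=3,log=s}
step 17 deliver 0→3: 3={part,t=1,log=s}
step 18 deliver 3→0: —
step 19 deliver 0→2: 2={part,t=2,log=s}
step 20 deliver 2→0: —
step 21 deliver 0→4: 4={part,t=1,log=s}
step 22 deliver 4→0: —
step 23 deliver 1→4: —
step 24 propose(0,'z'): 0={coor,t=4,log=s}
step 25 deliver 0→1: 1={part,t=2,log=s}
step 26 deliver 1→0: —
step 27 deliver 4→0: —
step 28 deliver 1→2: —
step 29 deliver 4→0: —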